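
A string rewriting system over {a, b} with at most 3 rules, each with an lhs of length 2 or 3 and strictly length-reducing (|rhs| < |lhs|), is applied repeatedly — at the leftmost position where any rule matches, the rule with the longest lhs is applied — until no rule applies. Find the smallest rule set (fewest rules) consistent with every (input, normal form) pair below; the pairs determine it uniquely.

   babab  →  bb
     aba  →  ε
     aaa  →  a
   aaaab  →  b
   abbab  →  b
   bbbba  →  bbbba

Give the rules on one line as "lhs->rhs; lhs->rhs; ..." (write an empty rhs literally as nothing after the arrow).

aa->; ab->a

  | babab => baab => bb
  | aba => aa => ε
  | aaa => a
  | aaaab => aab => b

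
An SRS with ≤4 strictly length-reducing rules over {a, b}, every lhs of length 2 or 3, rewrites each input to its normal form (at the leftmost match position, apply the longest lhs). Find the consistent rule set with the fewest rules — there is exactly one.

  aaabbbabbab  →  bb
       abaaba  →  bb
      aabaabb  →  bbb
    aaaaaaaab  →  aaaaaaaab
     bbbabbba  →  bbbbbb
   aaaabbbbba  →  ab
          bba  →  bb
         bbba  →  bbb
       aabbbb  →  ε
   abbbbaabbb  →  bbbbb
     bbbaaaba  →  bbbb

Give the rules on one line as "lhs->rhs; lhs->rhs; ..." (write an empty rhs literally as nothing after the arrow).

aba->b; abb->; ba->b

  | aaabbbabbab => aababbab => abbbab => bab => bb
  | abaaba => baba => bba => bb
  | aabaabb => ababb => bbb
  | aaaaaaaab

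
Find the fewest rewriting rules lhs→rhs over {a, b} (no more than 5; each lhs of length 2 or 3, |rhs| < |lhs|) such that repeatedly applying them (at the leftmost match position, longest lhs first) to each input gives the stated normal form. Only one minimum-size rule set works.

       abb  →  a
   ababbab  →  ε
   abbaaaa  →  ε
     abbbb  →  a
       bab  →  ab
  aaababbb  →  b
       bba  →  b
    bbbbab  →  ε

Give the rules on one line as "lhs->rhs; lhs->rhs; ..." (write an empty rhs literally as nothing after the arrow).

aa->; ba->a; bb->; bba->b

  | abb => a
  | ababbab => aabbab => bbab => bb => ε
  | abbaaaa => abaaa => aaaa => aa => ε
  | abbbb => abb => a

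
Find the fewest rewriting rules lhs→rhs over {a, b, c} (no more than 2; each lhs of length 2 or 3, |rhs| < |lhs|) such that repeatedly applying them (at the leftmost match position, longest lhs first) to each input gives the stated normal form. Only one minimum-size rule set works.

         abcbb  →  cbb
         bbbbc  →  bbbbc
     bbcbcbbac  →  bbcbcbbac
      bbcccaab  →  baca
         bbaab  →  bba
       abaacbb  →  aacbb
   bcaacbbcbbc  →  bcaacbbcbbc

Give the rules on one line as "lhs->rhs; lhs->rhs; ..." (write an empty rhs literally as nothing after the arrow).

ab->; bcc->a

  | abcbb => cbb
  | bbbbc
  | bbcbcbbac
  | bbcccaab => bacaab => baca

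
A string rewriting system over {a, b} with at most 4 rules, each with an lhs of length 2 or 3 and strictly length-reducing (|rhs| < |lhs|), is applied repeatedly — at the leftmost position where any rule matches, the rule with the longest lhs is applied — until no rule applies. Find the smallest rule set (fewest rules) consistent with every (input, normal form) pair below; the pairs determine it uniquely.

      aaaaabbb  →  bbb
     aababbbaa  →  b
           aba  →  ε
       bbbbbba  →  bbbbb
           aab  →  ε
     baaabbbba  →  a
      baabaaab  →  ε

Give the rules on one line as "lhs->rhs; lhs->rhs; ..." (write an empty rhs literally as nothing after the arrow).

  | aaaaabbb => aaabbb => abbb => bbb
  | aababbbaa => aaabbbaa => abbbaa => bbbaa => bba => b
  | aba => ba => ε
  | bbbbbba => bbbbb

aa->; aab->aa; ab->b; ba->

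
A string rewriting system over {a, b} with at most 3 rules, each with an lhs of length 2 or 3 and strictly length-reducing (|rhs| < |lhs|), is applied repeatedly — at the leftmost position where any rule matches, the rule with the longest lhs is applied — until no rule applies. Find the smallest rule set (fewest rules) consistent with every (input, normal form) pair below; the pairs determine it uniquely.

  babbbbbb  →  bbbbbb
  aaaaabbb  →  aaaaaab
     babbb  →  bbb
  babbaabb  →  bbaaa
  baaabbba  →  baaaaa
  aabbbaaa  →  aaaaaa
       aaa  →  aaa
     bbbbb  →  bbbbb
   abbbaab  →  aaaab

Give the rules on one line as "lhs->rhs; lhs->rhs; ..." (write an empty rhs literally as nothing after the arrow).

  | babbbbbb => bbbbbb
  | aaaaabbb => aaaaaab
  | babbb => bbb
  | babbaabb => bbaabb => bbaaa

aba->aa; abb->aa; bab->b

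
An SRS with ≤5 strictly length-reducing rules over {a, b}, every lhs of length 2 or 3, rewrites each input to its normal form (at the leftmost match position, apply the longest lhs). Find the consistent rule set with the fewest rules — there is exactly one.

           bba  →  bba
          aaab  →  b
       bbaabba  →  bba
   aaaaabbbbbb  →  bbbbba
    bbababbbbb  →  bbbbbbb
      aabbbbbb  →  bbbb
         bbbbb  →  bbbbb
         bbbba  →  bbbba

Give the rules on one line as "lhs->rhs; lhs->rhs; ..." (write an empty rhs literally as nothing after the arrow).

  | bba
  | aaab => bab => b
  | bbaabba => bbabaa => bba
  | aaaaabbbbbb => baaabbbbbb => bbabbbbbb => bbbabbbb => bbbbabb => bbbbba

aaa->ba; ab->; aba->; abb->ba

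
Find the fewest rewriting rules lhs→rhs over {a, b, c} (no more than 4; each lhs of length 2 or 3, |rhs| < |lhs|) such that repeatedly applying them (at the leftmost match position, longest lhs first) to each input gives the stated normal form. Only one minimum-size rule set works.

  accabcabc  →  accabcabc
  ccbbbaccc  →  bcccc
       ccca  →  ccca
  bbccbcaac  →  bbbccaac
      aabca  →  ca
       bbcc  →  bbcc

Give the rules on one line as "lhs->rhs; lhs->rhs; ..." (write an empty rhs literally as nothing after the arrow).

aab->; bba->; ccb->bc

  | accabcabc
  | ccbbbaccc => bcbbaccc => bcccc
  | ccca
  | bbccbcaac => bbbccaac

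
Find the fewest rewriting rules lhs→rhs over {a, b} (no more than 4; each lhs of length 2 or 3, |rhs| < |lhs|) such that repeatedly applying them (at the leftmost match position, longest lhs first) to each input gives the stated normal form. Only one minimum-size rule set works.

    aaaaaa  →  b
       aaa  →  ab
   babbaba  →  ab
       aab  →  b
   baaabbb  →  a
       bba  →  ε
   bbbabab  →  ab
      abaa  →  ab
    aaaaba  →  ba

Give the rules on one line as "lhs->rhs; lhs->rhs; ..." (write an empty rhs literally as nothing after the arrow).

  | aaaaaa => abaaa => abab => aab => b
  | aaa => ab
  | babbaba => abbaba => aaaba => abba => aaa => ab
  | aab => b

aa->; aaa->ab; bab->ab; bb->a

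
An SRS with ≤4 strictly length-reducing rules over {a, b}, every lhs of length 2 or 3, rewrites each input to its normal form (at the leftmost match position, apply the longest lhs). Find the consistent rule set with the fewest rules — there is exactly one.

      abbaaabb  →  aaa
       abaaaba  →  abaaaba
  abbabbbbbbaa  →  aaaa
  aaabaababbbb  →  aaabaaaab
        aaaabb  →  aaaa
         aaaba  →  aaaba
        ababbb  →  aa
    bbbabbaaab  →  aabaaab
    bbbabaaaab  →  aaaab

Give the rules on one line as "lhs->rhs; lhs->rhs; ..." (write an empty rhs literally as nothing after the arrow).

  | abbaaabb => aaabb => aaa
  | abaaaba
  | abbabbbbbbaa => abbbbbbaa => aabbbbaa => aaabbaa => aaaa
  | aaabaababbbb => aaabaabbbbb => aaabaaabbb => aaabaaaab

bab->bb; bb->; bba->; bbb->ab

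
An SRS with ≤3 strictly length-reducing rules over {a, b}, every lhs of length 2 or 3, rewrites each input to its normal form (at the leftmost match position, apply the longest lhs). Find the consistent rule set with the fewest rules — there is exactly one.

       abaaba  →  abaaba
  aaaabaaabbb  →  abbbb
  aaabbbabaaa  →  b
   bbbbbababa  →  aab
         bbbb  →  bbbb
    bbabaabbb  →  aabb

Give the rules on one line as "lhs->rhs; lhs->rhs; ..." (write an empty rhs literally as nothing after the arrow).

  | abaaba
  | aaaabaaabbb => abaaabbb => abbbb
  | aaabbbabaaa => bbbabaaa => babbaaa => baaa => b
  | bbbbbababa => bbbabbaba => babbbaba => bbaba => abba => aab

aaa->; bab->; bba->ab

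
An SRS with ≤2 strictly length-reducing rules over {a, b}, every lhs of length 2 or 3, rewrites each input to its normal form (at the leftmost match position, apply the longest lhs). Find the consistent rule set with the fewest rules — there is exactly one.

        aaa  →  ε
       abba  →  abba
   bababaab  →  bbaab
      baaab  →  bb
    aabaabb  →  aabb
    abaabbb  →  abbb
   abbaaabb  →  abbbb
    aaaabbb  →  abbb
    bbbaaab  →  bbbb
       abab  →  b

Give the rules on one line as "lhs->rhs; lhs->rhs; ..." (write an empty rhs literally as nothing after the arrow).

aaa->; aba->

  | aaa => ε
  | abba
  | bababaab => bbaab
  | baaab => bb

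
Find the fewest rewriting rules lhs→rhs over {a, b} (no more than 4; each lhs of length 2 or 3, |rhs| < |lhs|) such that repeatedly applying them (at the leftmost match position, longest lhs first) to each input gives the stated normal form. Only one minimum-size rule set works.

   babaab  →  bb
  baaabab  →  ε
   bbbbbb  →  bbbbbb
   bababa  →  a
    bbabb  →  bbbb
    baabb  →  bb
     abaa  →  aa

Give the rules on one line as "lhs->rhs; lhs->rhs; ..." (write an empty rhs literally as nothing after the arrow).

ab->; ba->a; baa->; bab->bb

  | babaab => bbaab => bb
  | baaabab => abab => ab => ε
  | bbbbbb
  | bababa => bbaba => bbba => bba => ba => a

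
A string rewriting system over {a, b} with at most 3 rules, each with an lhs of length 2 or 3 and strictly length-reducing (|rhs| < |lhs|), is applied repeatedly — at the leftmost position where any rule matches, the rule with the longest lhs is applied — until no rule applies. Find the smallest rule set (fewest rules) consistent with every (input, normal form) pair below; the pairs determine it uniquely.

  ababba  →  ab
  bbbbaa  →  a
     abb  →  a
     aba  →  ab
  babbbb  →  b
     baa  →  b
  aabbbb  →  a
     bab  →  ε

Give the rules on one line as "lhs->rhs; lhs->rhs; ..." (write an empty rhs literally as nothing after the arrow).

aa->a; ba->b; bb->

  | ababba => abbba => aba => ab
  | bbbbaa => bbaa => aa => a
  | abb => a
  | aba => ab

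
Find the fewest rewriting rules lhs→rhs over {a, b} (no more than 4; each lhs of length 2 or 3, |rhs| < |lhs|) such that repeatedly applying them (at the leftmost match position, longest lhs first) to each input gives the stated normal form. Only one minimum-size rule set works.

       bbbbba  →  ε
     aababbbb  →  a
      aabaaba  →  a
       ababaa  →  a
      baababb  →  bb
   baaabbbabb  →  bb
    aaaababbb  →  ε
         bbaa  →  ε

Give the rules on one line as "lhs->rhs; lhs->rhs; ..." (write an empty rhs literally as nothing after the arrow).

  | bbbbba => abba => ba => ε
  | aababbbb => abbbb => bbb => a
  | aabaaba => aaba => a
  | ababaa => baa => a

ab->; aba->; ba->; bbb->a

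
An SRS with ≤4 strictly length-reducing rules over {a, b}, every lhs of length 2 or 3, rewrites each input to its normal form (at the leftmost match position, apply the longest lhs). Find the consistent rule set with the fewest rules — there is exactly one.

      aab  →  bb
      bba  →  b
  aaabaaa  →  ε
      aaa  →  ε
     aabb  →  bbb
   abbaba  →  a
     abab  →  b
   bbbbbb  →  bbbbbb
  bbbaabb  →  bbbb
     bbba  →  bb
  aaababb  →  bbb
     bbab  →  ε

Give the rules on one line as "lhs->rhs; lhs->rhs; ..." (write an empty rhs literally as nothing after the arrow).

aa->b; ba->; baa->; bab->a

  | aab => bb
  | bba => b
  | aaabaaa => babaaa => aaaa => baa => ε
  | aaa => ba => ε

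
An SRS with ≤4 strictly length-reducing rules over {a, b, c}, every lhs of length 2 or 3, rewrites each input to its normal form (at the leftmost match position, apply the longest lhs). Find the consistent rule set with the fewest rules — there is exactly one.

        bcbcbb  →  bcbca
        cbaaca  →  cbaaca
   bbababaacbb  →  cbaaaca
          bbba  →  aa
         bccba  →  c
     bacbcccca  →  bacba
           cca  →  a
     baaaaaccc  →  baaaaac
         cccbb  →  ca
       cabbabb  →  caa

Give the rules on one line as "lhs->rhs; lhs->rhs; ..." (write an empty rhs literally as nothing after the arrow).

  | bcbcbb => bcbca
  | cbaaca
  | bbababaacbb => cbabaacbb => cbaaacbb => cbaaaca
  | bbba => aba => aa

ab->a; bb->a; bba->c; cc->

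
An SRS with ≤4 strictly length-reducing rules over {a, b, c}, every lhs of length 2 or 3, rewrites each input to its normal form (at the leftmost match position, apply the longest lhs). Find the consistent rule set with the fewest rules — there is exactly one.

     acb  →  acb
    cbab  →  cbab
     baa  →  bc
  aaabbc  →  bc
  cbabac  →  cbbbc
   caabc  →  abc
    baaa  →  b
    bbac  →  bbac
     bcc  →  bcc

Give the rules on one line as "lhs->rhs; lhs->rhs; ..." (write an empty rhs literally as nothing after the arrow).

  | acb
  | cbab
  | baa => bc
  | aaabbc => cabbc => bc

aa->c; aba->bb; ca->; cab->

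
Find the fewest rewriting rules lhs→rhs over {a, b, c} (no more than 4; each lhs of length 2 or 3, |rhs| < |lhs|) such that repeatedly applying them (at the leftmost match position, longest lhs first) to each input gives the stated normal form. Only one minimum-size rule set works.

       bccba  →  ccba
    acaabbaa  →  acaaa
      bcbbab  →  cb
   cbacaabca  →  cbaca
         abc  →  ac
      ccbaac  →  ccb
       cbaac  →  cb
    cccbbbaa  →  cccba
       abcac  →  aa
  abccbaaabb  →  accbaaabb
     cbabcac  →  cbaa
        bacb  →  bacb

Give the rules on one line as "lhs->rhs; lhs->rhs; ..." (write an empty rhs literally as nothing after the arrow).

aac->; bba->; bc->c; cac->a

  | bccba => ccba
  | acaabbaa => acaaa
  | bcbbab => cbbab => cb
  | cbacaabca => cbacaaca => cbaca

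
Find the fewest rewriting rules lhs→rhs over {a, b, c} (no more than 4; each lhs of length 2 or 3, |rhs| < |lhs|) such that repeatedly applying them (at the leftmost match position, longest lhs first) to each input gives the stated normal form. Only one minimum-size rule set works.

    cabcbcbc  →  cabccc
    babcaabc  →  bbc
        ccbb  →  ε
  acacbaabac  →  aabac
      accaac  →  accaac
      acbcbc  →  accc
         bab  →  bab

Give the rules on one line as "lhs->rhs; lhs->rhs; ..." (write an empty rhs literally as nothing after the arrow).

  | cabcbcbc => cabccbc => cabccc
  | babcaabc => bacabc => bbc
  | ccbb => cb => ε
  | acacbaabac => cbaabac => aabac

aca->; bca->c; cb->; cbc->cc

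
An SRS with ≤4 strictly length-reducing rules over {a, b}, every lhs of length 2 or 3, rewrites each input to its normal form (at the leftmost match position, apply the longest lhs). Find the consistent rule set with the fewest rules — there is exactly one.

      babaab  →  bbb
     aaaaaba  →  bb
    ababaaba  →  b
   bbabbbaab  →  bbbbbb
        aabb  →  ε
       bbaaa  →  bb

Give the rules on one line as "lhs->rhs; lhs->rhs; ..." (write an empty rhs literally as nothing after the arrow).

  | babaab => bbaab => bbab => bbb
  | aaaaaba => baaaba => baaba => baba => bba => bb
  | ababaaba => abaaba => aaba => aa => b
  | bbabbbaab => bbbbbaab => bbbbbab => bbbbbb

aa->b; aab->a; ab->; ba->b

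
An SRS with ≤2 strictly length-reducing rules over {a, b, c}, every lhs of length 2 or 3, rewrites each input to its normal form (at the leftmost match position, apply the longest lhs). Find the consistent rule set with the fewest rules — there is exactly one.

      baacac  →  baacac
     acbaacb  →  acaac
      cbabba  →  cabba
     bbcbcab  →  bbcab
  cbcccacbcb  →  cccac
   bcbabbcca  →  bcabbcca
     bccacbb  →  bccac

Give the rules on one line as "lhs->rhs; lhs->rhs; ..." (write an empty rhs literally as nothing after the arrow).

cb->c; cbc->c

  | baacac
  | acbaacb => acaacb => acaac
  | cbabba => cabba
  | bbcbcab => bbcab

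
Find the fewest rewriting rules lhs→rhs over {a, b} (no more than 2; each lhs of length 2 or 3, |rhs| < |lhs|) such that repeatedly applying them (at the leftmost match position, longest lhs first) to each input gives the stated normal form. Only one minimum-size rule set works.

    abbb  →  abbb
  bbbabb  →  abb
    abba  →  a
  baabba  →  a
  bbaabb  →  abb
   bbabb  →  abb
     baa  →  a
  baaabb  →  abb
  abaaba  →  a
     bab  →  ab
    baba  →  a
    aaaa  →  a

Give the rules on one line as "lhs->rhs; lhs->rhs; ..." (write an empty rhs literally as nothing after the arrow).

  | abbb
  | bbbabb => bbabb => babb => abb
  | abba => aba => aa => a
  | baabba => aabba => abba => aba => aa => a

aa->a; ba->a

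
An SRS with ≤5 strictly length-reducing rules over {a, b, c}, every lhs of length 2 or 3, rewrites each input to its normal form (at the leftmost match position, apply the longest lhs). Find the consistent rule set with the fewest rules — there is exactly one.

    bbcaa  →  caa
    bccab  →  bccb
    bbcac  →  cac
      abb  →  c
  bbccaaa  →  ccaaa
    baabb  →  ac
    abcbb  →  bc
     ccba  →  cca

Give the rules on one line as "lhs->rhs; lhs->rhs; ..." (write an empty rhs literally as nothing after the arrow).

ab->b; abb->c; ba->a; bb->

  | bbcaa => caa
  | bccab => bccb
  | bbcac => cac
  | abb => c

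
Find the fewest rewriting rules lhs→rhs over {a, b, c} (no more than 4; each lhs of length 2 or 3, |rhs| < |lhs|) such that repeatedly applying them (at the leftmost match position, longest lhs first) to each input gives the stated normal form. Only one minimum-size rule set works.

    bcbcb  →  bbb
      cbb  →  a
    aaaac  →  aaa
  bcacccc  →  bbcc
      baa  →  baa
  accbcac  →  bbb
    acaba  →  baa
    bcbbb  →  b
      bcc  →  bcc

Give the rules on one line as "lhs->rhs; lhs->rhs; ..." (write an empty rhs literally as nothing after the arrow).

ab->a; abb->; ac->b; cb->a

  | bcbcb => bacb => bbb
  | cbb => ab => a
  | aaaac => aaab => aaa
  | bcacccc => bcbccc => baccc => bbcc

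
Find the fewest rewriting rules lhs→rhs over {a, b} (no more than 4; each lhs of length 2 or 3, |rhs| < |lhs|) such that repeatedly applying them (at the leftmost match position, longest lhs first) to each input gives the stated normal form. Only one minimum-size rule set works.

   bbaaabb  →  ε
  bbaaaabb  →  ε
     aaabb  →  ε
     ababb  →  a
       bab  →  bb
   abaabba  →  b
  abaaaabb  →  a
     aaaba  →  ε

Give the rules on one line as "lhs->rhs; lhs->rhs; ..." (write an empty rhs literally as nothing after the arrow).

  | bbaaabb => aabb => bbb => ε
  | bbaaaabb => aaabb => babb => bbb => ε
  | aaabb => babb => bbb => ε
  | ababb => abbb => a

aa->b; ba->b; bba->; bbb->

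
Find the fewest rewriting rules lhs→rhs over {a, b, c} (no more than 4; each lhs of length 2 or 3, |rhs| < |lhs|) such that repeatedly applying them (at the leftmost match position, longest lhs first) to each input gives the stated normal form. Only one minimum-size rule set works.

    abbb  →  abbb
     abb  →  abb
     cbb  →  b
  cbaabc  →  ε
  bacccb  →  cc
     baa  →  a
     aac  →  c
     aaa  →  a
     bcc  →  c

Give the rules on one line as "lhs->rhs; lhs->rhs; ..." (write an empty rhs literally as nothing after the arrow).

  | abbb
  | abb
  | cbb => b
  | cbaabc => aabc => bc => ε

aa->; ba->; bc->; cb->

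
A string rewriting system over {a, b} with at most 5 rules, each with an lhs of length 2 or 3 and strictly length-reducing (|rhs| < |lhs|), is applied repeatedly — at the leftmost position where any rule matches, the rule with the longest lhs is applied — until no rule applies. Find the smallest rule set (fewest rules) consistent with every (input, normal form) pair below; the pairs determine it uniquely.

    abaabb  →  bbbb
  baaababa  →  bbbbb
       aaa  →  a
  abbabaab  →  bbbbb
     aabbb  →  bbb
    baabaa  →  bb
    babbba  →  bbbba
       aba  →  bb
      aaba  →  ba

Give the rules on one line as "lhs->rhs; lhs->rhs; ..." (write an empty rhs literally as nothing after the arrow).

aa->; ab->b; aba->bb; baa->ab

  | abaabb => bbabb => bbbb
  | baaababa => abababa => bbbaba => bbbbb
  | aaa => a
  | abbabaab => bbabaab => bbbbab => bbbbb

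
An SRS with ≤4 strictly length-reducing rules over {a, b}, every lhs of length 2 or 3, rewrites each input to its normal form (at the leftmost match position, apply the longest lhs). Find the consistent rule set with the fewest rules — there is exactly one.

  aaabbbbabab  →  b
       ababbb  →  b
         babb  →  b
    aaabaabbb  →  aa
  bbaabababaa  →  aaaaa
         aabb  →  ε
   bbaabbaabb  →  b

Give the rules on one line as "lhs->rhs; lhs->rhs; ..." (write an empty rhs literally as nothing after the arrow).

ab->; aba->aa; ba->; bb->b

  | aaabbbbabab => aabbbabab => abbabab => babab => bab => b
  | ababbb => aabbb => abb => b
  | babb => bb => b
  | aaabaabbb => aaaaabbb => aaaabb => aaab => aa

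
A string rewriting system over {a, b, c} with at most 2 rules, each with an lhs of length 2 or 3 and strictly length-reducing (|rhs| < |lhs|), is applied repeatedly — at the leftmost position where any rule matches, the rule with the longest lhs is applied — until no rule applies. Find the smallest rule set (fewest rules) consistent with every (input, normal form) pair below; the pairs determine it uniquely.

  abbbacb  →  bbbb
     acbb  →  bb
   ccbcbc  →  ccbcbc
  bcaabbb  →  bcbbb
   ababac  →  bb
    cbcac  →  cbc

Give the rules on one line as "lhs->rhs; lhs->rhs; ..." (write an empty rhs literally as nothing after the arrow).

ab->b; ac->

  | abbbacb => bbbacb => bbbb
  | acbb => bb
  | ccbcbc
  | bcaabbb => bcabbb => bcbbb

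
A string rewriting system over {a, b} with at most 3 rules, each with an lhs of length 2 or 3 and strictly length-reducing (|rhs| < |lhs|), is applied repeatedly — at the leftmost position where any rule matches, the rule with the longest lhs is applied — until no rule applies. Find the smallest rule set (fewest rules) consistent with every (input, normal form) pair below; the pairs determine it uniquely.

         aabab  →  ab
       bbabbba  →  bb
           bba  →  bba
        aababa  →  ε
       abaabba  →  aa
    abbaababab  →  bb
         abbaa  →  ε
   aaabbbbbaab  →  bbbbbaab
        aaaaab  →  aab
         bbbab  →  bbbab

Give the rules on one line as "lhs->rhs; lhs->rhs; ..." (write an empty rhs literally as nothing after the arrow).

aaa->; aba->; abb->a

  | aabab => ab
  | bbabbba => bbaba => bb
  | bba
  | aababa => aba => ε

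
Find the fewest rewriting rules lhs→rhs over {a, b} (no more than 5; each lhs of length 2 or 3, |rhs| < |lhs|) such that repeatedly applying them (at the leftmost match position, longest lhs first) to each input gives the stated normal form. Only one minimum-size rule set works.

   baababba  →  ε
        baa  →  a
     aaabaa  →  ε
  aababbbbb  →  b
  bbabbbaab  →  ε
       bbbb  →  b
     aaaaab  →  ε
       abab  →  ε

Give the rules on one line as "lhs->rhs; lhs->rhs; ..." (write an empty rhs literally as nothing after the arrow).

  | baababba => ababba => abba => ba => ε
  | baa => a
  | aaabaa => abaa => aa => ε
  | aababbbbb => babbbbb => bbbbb => bbbb => bbb => bb => b

aa->; ab->; ba->; bb->b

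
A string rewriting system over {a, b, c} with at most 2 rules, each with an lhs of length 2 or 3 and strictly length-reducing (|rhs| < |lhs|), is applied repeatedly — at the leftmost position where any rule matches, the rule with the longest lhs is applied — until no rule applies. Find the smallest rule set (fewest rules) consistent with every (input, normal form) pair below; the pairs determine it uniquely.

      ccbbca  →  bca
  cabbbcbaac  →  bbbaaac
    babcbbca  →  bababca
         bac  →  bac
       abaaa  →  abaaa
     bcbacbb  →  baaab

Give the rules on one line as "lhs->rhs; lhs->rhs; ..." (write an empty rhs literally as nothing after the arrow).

  | ccbbca => cabca => bca
  | cabbbcbaac => bbbcbaac => bbbaaac
  | babcbbca => bababca
  | bac

cab->b; cb->a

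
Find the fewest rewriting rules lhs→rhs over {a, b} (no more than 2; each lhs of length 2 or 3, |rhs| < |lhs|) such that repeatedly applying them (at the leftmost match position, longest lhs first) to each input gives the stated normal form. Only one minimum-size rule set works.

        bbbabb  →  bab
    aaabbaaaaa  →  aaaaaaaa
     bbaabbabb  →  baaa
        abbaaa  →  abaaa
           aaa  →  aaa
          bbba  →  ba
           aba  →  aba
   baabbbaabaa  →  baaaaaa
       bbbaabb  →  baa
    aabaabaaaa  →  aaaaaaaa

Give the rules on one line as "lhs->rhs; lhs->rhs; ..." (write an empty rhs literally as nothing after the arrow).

aab->aa; bb->b

  | bbbabb => bbabb => babb => bab
  | aaabbaaaaa => aaabaaaaa => aaaaaaaa
  | bbaabbabb => baabbabb => baababb => baaabb => baaab => baaa
  | abbaaa => abaaa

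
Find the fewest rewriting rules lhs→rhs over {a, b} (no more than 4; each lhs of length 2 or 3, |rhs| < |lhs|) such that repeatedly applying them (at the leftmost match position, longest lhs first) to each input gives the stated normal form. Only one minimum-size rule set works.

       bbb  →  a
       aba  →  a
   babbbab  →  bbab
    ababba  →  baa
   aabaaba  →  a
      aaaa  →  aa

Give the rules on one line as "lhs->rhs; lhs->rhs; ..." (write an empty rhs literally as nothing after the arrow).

  | bbb => a
  | aba => a
  | babbbab => bbabab => bbab
  | ababba => abba => baa

aaa->a; aba->a; abb->ba; bbb->a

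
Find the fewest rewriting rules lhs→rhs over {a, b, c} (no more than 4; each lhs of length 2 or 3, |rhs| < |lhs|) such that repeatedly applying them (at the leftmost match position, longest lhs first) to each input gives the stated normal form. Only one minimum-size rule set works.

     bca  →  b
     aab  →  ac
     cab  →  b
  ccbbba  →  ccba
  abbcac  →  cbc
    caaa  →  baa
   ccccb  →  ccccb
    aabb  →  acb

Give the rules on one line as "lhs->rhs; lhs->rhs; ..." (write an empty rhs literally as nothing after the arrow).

  | bca => bb => b
  | aab => ac
  | cab => bb => b
  | ccbbba => ccbba => ccba

ab->c; bb->b; ca->b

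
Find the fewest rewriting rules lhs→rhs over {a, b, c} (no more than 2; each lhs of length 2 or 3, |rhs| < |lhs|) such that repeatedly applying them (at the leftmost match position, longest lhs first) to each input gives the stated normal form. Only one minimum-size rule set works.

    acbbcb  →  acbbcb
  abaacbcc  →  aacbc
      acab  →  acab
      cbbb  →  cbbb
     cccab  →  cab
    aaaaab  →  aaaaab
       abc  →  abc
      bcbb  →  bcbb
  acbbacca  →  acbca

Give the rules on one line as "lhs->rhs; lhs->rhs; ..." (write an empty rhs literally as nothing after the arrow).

ba->; cc->c

  | acbbcb
  | abaacbcc => aacbcc => aacbc
  | acab
  | cbbb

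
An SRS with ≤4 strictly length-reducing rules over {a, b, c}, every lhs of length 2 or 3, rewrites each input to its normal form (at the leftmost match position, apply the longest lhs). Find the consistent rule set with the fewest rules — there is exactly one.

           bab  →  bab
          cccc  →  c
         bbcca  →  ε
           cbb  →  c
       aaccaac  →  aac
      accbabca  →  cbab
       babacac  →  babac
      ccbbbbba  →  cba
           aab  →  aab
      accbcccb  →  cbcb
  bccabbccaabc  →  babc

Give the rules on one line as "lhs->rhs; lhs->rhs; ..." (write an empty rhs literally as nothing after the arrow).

acc->c; bb->; ca->; cc->c

  | bab
  | cccc => ccc => cc => c
  | bbcca => cca => ca => ε
  | cbb => c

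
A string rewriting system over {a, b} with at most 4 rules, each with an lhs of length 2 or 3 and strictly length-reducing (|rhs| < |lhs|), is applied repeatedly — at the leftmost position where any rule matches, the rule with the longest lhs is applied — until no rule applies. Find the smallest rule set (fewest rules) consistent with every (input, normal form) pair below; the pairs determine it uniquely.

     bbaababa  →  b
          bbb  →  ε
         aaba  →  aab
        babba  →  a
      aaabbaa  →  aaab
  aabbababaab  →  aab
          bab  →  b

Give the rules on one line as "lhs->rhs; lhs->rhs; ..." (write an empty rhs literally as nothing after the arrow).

  | bbaababa => baababa => bababa => bbaba => baba => bba => ba => b
  | bbb => ε
  | aaba => aab
  | babba => bbba => a

ba->b; bb->b; bbb->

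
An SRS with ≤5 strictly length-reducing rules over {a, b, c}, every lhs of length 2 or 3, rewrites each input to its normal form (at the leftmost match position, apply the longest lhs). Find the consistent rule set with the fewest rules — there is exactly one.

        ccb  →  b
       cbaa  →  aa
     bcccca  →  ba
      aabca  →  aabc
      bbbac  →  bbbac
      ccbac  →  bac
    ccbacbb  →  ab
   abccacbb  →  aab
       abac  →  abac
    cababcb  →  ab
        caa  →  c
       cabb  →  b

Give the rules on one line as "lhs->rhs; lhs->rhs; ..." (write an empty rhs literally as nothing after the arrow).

bab->ab; ca->c; cb->; cc->

  | ccb => b
  | cbaa => aa
  | bcccca => bcca => ba
  | aabca => aabc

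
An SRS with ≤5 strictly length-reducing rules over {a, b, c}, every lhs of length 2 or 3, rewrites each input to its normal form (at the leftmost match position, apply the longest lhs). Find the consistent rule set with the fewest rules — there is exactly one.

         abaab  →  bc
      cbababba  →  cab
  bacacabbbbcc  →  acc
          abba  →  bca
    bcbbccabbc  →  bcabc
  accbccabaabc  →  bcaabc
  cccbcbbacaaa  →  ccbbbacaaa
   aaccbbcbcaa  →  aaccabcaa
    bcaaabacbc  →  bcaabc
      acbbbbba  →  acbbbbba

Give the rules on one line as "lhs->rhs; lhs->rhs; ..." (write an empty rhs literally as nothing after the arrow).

aba->ab; abb->bc; bbc->a; cbc->b

  | abaab => abab => abb => bc
  | cbababba => cbabbba => cbbcba => caba => cab
  | bacacabbbbcc => bacacbcbbcc => bacabbbcc => bacbcbcc => babbcc => bbccc => acc
  | abba => bca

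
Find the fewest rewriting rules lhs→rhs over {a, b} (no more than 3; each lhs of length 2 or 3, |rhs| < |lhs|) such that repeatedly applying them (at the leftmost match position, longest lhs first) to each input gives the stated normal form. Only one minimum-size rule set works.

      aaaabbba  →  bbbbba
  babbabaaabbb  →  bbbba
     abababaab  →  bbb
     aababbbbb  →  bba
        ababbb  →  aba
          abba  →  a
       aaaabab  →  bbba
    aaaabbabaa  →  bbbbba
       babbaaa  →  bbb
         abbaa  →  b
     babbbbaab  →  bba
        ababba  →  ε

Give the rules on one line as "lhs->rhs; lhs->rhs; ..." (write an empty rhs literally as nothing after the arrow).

  | aaaabbba => baabbba => bbbbba
  | babbabaaabbb => bababaaabbb => baabaaabbb => bbbaaabbb => bbbbabbb => bbbbabb => bbbbab => bbbba
  | abababaab => abaabaab => abbbaab => baab => bbb
  | aababbbbb => bbabbbbb => bbabbbb => bbabbb => bbabb => bbab => bba

aa->b; abb->; bab->ba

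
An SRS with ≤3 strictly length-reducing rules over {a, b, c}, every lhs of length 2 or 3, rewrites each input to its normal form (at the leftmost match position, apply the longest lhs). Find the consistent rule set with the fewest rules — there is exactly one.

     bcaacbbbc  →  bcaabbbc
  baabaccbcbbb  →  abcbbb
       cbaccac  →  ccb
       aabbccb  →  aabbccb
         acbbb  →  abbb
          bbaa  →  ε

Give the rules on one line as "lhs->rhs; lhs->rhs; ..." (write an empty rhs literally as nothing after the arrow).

  | bcaacbbbc => bcaabbbc
  | baabaccbcbbb => abaccbcbbb => accbcbbb => acbcbbb => abcbbb
  | cbaccac => cccac => ccb
  | aabbccb

ac->a; ba->; cac->b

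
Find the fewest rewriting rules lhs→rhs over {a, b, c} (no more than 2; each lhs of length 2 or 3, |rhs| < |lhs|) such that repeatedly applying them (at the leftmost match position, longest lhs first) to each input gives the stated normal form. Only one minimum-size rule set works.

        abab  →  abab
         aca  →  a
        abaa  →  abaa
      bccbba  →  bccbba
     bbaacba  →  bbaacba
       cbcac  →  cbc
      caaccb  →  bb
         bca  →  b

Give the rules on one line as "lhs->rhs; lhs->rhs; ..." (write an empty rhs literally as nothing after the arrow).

acc->b; ca->

  | abab
  | aca => a
  | abaa
  | bccbba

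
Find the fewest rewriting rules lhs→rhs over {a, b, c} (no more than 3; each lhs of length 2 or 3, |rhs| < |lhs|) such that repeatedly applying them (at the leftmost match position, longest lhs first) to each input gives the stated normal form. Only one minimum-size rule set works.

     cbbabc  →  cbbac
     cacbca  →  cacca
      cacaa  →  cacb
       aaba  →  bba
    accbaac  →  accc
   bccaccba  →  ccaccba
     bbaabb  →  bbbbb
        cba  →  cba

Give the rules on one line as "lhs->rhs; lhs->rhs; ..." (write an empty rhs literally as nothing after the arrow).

aa->b; bc->c

  | cbbabc => cbbac
  | cacbca => cacca
  | cacaa => cacb
  | aaba => bba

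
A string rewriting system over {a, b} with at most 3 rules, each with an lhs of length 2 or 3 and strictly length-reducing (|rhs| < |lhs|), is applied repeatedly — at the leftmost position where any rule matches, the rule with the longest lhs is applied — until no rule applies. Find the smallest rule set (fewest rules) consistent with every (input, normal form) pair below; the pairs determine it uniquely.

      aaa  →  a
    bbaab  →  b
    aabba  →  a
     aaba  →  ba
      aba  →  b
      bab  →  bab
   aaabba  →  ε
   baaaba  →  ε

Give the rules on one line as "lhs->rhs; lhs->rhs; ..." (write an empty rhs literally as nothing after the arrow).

  | aaa => a
  | bbaab => aab => b
  | aabba => bba => a
  | aaba => ba

aa->; aba->b; bb->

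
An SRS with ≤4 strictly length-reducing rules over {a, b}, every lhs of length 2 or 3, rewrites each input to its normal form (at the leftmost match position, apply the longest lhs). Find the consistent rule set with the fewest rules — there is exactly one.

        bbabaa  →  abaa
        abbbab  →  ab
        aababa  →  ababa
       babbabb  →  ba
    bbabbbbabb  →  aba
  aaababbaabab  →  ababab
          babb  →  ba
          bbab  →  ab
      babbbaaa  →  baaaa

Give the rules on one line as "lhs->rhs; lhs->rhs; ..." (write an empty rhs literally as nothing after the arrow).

aab->ab; bb->; bbb->

  | bbabaa => abaa
  | abbbab => aab => ab
  | aababa => ababa
  | babbabb => baabb => babb => ba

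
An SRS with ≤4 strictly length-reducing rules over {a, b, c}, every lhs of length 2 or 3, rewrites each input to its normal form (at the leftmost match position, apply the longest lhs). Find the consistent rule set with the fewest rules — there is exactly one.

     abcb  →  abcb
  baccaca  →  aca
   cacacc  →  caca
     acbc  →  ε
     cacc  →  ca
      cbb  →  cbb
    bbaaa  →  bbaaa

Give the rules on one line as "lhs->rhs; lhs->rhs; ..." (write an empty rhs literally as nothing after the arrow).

  | abcb
  | baccaca => ccaca => aca
  | cacacc => caca
  | acbc => cc => ε

acb->c; bac->c; cc->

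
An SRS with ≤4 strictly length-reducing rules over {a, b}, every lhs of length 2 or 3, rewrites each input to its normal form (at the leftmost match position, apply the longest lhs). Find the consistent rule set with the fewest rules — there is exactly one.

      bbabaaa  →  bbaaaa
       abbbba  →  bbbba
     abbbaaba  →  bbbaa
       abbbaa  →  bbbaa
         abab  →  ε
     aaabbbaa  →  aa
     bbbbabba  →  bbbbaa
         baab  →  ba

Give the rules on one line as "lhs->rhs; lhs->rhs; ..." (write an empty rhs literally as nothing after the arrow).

aab->a; ab->; abb->bb; bab->ba

  | bbabaaa => bbaaaa
  | abbbba => bbbba
  | abbbaaba => bbbaaba => bbbaa
  | abbbaa => bbbaa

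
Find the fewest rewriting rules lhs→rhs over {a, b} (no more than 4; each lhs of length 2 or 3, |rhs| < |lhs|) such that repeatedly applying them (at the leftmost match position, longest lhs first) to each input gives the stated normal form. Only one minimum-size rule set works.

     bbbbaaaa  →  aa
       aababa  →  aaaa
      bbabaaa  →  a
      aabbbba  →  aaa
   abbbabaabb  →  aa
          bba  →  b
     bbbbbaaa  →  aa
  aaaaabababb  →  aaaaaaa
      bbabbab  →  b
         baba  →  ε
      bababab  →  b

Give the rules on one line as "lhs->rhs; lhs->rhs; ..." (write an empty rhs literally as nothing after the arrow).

aab->aa; ba->; bbb->b

  | bbbbaaaa => bbaaaa => baaa => aa
  | aababa => aaaba => aaaa
  | bbabaaa => bbaaa => baa => a
  | aabbbba => aabbba => aabba => aaba => aaa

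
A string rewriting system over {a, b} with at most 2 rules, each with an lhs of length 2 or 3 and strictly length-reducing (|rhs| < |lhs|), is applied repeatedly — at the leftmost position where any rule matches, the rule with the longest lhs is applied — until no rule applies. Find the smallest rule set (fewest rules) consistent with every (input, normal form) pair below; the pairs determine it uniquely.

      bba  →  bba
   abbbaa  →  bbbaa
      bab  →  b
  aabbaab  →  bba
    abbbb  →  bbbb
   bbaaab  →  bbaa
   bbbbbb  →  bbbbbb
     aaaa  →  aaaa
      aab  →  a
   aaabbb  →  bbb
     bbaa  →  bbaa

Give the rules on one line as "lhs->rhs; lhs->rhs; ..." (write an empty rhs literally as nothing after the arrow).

  | bba
  | abbbaa => bbbaa
  | bab => b
  | aabbaab => abbaab => bbaab => bba

ab->; abb->bb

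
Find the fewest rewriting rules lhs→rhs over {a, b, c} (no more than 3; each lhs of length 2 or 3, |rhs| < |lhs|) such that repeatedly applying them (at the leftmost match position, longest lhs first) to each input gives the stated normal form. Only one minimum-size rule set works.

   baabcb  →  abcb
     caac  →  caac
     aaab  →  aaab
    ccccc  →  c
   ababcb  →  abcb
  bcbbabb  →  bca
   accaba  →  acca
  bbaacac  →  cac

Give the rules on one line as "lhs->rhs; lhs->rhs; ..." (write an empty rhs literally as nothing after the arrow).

ba->; bbb->a; ccc->c

  | baabcb => abcb
  | caac
  | aaab
  | ccccc => ccc => c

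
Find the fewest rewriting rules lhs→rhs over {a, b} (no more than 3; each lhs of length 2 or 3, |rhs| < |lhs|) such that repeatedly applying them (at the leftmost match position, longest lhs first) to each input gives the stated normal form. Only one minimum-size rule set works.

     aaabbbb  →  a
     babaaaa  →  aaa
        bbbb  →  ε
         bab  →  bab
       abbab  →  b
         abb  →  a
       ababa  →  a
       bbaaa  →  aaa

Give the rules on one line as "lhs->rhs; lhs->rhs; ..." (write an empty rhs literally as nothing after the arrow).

aab->b; aba->b; bb->

  | aaabbbb => abbbb => abb => a
  | babaaaa => bbaaa => aaa
  | bbbb => bb => ε
  | bab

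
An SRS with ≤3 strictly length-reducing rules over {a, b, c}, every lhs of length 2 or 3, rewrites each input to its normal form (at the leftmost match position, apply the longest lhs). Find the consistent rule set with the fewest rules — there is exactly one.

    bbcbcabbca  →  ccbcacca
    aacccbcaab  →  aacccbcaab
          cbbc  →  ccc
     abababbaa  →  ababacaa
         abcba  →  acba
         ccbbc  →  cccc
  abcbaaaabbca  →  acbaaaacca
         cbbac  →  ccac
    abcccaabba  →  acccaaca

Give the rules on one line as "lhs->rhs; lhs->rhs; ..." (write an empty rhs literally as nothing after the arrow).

abc->ac; bb->c

  | bbcbcabbca => ccbcabbca => ccbcacca
  | aacccbcaab
  | cbbc => ccc
  | abababbaa => ababacaa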